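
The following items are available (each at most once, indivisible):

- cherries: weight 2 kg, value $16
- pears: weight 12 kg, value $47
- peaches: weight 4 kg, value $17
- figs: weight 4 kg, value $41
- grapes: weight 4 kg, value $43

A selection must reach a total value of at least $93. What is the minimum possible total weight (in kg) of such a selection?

Subsets with value ≥ 93, sorted by total weight:
- cherries+figs+grapes: weight 10, value 100
- peaches+figs+grapes: weight 12, value 101
- cherries+peaches+figs+grapes: weight 14, value 117
Minimum weight: 10 kg.

10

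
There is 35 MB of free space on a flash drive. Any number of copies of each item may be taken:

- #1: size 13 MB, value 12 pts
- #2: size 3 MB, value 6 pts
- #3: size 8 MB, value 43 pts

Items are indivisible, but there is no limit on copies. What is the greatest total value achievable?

178 pts

Best value-per-unit is #3 at 43/8; filling with it alone gives 4×43 = 172.
Optimal mix: 1×#2 + 4×#3 → size 35, value 178.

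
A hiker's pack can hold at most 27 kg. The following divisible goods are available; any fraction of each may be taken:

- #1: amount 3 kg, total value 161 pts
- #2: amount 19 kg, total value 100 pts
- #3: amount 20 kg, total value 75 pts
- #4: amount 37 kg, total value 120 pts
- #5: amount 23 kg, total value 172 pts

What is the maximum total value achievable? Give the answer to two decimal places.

338.26

Take in order of value per unit:
- #1 (161/3 per unit): all 3 → value 161, running total 161.00
- #5 (172/23 per unit): all 23 → value 172, running total 333.00
- #2 (100/19 per unit): 1 of 19 → value 1×100/19 = 5.2632, running total 338.26
Total 338.26.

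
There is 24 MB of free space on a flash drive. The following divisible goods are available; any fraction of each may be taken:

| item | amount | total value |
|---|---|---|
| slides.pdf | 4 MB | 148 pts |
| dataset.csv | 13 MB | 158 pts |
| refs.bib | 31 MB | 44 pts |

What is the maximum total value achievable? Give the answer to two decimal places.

Take in order of value per unit:
- slides.pdf (148/4 per unit): all 4 → value 148, running total 148.00
- dataset.csv (158/13 per unit): all 13 → value 158, running total 306.00
- refs.bib (44/31 per unit): 7 of 31 → value 7×44/31 = 9.9355, running total 315.94
Total 315.94.

315.94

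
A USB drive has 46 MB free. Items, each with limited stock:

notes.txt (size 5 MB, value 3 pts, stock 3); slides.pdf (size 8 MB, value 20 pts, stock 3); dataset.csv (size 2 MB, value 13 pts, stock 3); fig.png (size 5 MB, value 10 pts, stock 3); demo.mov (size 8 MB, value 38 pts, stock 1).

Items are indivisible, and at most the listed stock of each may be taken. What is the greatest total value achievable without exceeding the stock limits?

Top feasible selections:
- 3×slides.pdf + 3×dataset.csv + 1×fig.png + 1×demo.mov: size 43, value 147
- 2×slides.pdf + 3×dataset.csv + 3×fig.png + 1×demo.mov: size 45, value 147
- 3×slides.pdf + 2×dataset.csv + 2×fig.png + 1×demo.mov: size 46, value 144
- 1×notes.txt + 3×slides.pdf + 3×dataset.csv + 1×demo.mov: size 43, value 140
Best: 147 pts.

147 pts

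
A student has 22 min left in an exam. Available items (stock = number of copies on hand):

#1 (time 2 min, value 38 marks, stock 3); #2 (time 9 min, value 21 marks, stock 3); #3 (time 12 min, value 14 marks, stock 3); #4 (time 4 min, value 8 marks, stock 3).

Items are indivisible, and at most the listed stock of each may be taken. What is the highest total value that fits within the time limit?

143 marks

Top feasible selections:
- 3×#1 + 1×#2 + 1×#4: time 19, value 143
- 3×#1 + 3×#4: time 18, value 138
Best: 143 marks.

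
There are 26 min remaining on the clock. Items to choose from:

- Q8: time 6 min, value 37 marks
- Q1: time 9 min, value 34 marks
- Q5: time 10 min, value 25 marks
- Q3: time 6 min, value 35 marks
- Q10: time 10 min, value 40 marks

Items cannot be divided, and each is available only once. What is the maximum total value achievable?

112 marks

Check high-value combinations within 26 min:
- Q8+Q3+Q10: time 6+6+10=22, value 37+35+40=112
- Q8+Q1+Q10: time 6+9+10=25, value 37+34+40=111
- Q1+Q3+Q10: time 9+6+10=25, value 34+35+40=109
- Q8+Q1+Q3: time 6+9+6=21, value 37+34+35=106
Best: 112 marks.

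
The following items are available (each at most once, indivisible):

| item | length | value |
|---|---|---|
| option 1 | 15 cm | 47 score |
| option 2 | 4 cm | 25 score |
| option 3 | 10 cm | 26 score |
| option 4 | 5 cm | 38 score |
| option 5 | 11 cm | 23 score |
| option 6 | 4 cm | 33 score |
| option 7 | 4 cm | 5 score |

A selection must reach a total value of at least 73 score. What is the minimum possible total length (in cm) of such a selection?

13

Subsets with value ≥ 73, sorted by total length:
- option 2+option 4+option 6: length 13, value 96
- option 4+option 6+option 7: length 13, value 76
Minimum length: 13 cm.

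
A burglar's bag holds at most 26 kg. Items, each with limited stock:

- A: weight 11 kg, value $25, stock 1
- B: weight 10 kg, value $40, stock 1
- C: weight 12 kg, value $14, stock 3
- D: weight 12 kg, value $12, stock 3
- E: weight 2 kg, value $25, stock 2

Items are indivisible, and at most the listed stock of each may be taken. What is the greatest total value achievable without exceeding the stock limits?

Best selections within weight 26 and stock limits:
- 1×A + 1×B + 2×E: weight 25, value 115
- 1×B + 1×C + 2×E: weight 26, value 104
- 1×B + 1×D + 2×E: weight 26, value 102
Best: $115.

$115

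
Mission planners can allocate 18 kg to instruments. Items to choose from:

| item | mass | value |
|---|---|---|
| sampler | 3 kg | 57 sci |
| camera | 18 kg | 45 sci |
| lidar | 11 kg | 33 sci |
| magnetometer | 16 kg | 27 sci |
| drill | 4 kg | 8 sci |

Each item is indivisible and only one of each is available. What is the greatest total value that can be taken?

Check high-value combinations within 18 kg:
- sampler+lidar+drill: mass 3+11+4=18, value 57+33+8=98
- sampler+lidar: mass 3+11=14, value 57+33=90
- sampler+drill: mass 3+4=7, value 57+8=65
- sampler: mass 3, value 57
- camera: mass 18, value 45
Best: 98 sci.

98 sci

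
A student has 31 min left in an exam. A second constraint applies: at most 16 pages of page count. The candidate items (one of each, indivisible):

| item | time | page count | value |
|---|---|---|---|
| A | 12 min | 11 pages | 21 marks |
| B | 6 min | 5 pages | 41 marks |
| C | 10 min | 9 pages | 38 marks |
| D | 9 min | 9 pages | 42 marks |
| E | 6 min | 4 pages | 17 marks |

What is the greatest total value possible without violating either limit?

Feasible sets respecting both limits:
- B+D: time 15, page count 14, value 83
- B+C: time 16, page count 14, value 79
- A+B: time 18, page count 16, value 62
- D+E: time 15, page count 13, value 59
Best: 83 marks.

83 marks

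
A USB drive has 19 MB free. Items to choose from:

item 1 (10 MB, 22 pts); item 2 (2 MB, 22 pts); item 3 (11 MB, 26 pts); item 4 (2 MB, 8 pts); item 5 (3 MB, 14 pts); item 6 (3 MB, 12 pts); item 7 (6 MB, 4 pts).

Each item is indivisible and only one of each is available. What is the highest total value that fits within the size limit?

Check high-value combinations within 19 MB:
- item 2+item 3+item 5+item 6: size 2+11+3+3=19, value 22+26+14+12=74
- item 2+item 3+item 4+item 5: size 2+11+2+3=18, value 22+26+8+14=70
- item 1+item 2+item 5+item 6: size 10+2+3+3=18, value 22+22+14+12=70
- item 2+item 3+item 4+item 6: size 2+11+2+3=18, value 22+26+8+12=68
- item 1+item 2+item 4+item 5: size 10+2+2+3=17, value 22+22+8+14=66
Best: 74 pts.

74 pts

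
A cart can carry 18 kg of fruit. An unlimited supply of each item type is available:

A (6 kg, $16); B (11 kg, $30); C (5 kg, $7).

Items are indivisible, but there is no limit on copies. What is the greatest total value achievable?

$48

Best value-per-unit is B at 30/11; filling with it alone gives 1×30 = 30.
Optimal mix: 3×A → weight 18, value 48.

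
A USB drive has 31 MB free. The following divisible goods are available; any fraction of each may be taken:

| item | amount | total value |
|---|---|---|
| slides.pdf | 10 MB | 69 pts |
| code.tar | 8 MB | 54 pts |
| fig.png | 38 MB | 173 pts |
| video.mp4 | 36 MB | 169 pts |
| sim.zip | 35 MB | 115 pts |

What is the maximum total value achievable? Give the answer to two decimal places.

184.03

Take in order of value per unit:
- slides.pdf (69/10 per unit): all 10 → value 69, running total 69.00
- code.tar (54/8 per unit): all 8 → value 54, running total 123.00
- video.mp4 (169/36 per unit): 13 of 36 → value 13×169/36 = 61.0278, running total 184.03
Total 184.03.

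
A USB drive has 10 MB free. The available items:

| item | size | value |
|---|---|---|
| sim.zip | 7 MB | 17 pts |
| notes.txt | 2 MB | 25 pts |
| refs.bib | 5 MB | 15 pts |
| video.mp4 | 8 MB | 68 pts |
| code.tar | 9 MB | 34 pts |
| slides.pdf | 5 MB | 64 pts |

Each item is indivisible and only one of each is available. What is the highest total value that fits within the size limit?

93 pts

Check high-value combinations within 10 MB:
- notes.txt+video.mp4: size 2+8=10, value 25+68=93
- notes.txt+slides.pdf: size 2+5=7, value 25+64=89
- refs.bib+slides.pdf: size 5+5=10, value 15+64=79
- video.mp4: size 8, value 68
Best: 93 pts.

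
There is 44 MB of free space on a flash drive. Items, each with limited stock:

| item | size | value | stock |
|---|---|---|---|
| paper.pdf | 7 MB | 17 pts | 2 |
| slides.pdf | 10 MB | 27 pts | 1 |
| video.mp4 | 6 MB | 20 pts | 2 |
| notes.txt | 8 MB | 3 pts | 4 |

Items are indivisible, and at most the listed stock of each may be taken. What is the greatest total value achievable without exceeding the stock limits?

104 pts

Top feasible selections:
- 2×paper.pdf + 1×slides.pdf + 2×video.mp4 + 1×notes.txt: size 44, value 104
- 2×paper.pdf + 1×slides.pdf + 2×video.mp4: size 36, value 101
- 1×paper.pdf + 1×slides.pdf + 2×video.mp4 + 1×notes.txt: size 37, value 87
Best: 104 pts.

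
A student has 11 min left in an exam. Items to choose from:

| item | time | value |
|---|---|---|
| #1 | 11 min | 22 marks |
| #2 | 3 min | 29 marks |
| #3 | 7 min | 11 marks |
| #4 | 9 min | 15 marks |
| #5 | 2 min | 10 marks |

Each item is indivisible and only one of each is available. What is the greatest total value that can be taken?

This is a 0/1 knapsack; check combinations near the capacity.
- #2+#3: time 3+7=10, value 29+11=40
- #2+#5: time 3+2=5, value 29+10=39
- #2: time 3, value 29
Best: 40 marks.

40 marks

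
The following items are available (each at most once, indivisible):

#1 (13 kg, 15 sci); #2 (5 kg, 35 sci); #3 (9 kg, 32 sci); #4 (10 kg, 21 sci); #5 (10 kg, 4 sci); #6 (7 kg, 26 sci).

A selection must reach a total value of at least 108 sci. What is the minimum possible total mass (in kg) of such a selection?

31

Subsets with value ≥ 108, sorted by total mass:
- #2+#3+#4+#6: mass 31, value 114
- #1+#2+#3+#6: mass 34, value 108
- #2+#3+#4+#5+#6: mass 41, value 118
Minimum mass: 31 kg.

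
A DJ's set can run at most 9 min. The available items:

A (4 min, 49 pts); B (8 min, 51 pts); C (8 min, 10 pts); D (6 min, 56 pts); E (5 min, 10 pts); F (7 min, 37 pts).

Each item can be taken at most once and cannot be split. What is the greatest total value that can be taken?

59 pts

Check high-value combinations within 9 min:
- A+E: duration 4+5=9, value 49+10=59
- D: duration 6, value 56
- B: duration 8, value 51
- A: duration 4, value 49
- F: duration 7, value 37
Best: 59 pts.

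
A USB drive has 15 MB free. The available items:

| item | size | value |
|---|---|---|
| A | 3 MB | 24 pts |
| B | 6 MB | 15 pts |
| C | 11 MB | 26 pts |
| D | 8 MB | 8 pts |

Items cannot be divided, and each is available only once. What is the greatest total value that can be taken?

50 pts

Check high-value combinations within 15 MB:
- A+C: size 3+11=14, value 24+26=50
- A+B: size 3+6=9, value 24+15=39
- A+D: size 3+8=11, value 24+8=32
- C: size 11, value 26
- A: size 3, value 24
Best: 50 pts.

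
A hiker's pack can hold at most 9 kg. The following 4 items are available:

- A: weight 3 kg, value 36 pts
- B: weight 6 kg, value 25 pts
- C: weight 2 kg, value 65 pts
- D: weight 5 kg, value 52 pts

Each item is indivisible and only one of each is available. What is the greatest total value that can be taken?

Check high-value combinations within 9 kg:
- C+D: weight 2+5=7, value 65+52=117
- A+C: weight 3+2=5, value 36+65=101
- B+C: weight 6+2=8, value 25+65=90
- A+D: weight 3+5=8, value 36+52=88
Best: 117 pts.

117 pts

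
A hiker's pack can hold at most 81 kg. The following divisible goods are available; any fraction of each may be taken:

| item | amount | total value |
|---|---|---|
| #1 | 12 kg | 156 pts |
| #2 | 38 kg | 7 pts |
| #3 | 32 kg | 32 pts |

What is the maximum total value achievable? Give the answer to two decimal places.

194.82

Take in order of value per unit:
- #1 (156/12 per unit): all 12 → value 156, running total 156.00
- #3 (32/32 per unit): all 32 → value 32, running total 188.00
- #2 (7/38 per unit): 37 of 38 → value 37×7/38 = 6.8158, running total 194.82
Total 194.82.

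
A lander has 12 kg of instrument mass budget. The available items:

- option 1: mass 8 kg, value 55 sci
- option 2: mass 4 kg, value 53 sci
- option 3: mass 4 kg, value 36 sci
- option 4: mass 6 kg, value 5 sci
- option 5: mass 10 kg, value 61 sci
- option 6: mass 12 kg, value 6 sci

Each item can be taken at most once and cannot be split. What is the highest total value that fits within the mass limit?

108 sci

Check high-value combinations within 12 kg:
- option 1+option 2: mass 8+4=12, value 55+53=108
- option 1+option 3: mass 8+4=12, value 55+36=91
- option 2+option 3: mass 4+4=8, value 53+36=89
Best: 108 sci.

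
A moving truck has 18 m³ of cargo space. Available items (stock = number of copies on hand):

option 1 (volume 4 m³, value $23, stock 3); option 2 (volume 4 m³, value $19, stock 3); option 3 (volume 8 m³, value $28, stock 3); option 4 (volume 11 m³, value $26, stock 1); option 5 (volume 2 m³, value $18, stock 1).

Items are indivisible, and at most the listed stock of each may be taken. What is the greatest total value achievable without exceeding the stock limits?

$106

Best selections within volume 18 and stock limits:
- 3×option 1 + 1×option 2 + 1×option 5: volume 18, value 106
- 2×option 1 + 2×option 2 + 1×option 5: volume 18, value 102
Best: $106.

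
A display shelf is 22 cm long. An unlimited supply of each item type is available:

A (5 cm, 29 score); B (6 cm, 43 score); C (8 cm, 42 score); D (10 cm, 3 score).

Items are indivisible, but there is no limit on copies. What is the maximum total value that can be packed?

144 score

Best value-per-unit is B at 43/6; filling with it alone gives 3×43 = 129.
Optimal mix: 2×A + 2×B → length 22, value 144.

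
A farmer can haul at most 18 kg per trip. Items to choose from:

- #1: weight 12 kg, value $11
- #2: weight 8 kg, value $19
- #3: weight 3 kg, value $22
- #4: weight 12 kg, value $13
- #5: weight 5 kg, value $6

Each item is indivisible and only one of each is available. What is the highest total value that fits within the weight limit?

$47

Check high-value combinations within 18 kg:
- #2+#3+#5: weight 8+3+5=16, value 19+22+6=47
- #2+#3: weight 8+3=11, value 19+22=41
- #3+#4: weight 3+12=15, value 22+13=35
- #1+#3: weight 12+3=15, value 11+22=33
Best: $47.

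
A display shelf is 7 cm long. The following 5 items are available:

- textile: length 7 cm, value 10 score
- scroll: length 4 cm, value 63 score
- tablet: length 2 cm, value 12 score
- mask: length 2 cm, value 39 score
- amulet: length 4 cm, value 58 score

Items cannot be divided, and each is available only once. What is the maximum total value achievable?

This is a 0/1 knapsack; check combinations near the capacity.
- scroll+mask: length 4+2=6, value 63+39=102
- mask+amulet: length 2+4=6, value 39+58=97
- scroll+tablet: length 4+2=6, value 63+12=75
- tablet+amulet: length 2+4=6, value 12+58=70
- scroll: length 4, value 63
Best: 102 score.

102 score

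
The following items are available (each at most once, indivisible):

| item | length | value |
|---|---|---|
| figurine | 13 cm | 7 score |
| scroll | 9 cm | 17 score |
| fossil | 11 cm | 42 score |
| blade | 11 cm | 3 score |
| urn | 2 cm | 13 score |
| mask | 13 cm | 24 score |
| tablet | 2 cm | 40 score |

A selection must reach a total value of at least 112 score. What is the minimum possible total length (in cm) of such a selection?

Subsets with value ≥ 112, sorted by total length:
- scroll+fossil+urn+tablet: length 24, value 112
- fossil+urn+mask+tablet: length 28, value 119
- scroll+fossil+mask+tablet: length 35, value 123
Minimum length: 24 cm.

24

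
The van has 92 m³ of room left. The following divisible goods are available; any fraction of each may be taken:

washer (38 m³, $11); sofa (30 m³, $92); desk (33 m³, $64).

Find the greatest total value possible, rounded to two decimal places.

164.39

Take in order of value per unit:
- sofa (92/30 per unit): all 30 → value 92, running total 92.00
- desk (64/33 per unit): all 33 → value 64, running total 156.00
- washer (11/38 per unit): 29 of 38 → value 29×11/38 = 8.3947, running total 164.39
Total 164.39.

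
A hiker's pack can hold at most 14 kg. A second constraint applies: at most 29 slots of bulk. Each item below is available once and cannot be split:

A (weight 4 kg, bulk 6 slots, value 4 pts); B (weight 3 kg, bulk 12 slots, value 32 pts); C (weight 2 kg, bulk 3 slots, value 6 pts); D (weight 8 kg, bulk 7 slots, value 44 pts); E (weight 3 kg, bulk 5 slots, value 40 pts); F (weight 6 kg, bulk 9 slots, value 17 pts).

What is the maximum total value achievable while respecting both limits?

116 pts

Feasible sets respecting both limits:
- B+D+E: weight 14, bulk 24, value 116
- B+C+E+F: weight 14, bulk 29, value 95
- C+D+E: weight 13, bulk 15, value 90
Best: 116 pts.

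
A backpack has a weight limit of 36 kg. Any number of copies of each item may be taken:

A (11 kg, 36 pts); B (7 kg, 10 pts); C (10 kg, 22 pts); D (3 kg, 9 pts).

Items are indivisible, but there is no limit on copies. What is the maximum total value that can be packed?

117 pts

Best value-per-unit is A at 36/11; filling with it alone gives 3×36 = 108.
Optimal mix: 3×A + 1×D → weight 36, value 117.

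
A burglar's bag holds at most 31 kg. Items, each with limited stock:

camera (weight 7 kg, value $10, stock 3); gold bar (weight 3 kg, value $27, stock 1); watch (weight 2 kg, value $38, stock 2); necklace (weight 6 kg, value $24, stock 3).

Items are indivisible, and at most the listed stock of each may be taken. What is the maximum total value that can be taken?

$175

Best selections within weight 31 and stock limits:
- 1×gold bar + 2×watch + 3×necklace: weight 25, value 175
- 1×camera + 1×gold bar + 2×watch + 2×necklace: weight 26, value 161
- 1×camera + 2×watch + 3×necklace: weight 29, value 158
- 1×gold bar + 2×watch + 2×necklace: weight 19, value 151
Best: $175.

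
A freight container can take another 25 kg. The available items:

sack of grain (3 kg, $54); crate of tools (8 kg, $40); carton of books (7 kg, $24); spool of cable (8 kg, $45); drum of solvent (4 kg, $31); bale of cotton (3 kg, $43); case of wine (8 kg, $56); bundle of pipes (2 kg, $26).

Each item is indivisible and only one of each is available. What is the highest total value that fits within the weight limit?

$224

Check high-value combinations within 25 kg:
- sack of grain+spool of cable+bale of cotton+case of wine+bundle of pipes: weight 3+8+3+8+2=24, value 54+45+43+56+26=224
- sack of grain+crate of tools+bale of cotton+case of wine+bundle of pipes: weight 3+8+3+8+2=24, value 54+40+43+56+26=219
- sack of grain+spool of cable+drum of solvent+case of wine+bundle of pipes: weight 3+8+4+8+2=25, value 54+45+31+56+26=212
- sack of grain+drum of solvent+bale of cotton+case of wine+bundle of pipes: weight 3+4+3+8+2=20, value 54+31+43+56+26=210
Best: $224.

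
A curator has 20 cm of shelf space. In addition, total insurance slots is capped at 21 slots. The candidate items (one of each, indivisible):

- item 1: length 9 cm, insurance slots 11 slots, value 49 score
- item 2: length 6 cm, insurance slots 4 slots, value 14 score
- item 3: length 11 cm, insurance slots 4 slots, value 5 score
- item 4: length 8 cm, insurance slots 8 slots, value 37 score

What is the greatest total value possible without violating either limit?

Feasible sets respecting both limits:
- item 1+item 4: length 17, insurance slots 19, value 86
- item 1+item 2: length 15, insurance slots 15, value 63
- item 1+item 3: length 20, insurance slots 15, value 54
Best: 86 score.

86 score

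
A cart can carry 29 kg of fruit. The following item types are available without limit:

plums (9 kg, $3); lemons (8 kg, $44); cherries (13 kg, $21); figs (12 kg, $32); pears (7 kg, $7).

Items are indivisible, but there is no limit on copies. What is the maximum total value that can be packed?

Best value-per-unit is lemons at 44/8, and filling with it alone uses weight 3×8=24. No mix of the others beats 3×44 = 132.

$132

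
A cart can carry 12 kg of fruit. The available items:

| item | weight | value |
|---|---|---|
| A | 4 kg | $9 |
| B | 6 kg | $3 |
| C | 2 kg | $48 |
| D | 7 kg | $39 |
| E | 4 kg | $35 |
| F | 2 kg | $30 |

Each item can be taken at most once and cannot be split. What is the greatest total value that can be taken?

Check high-value combinations within 12 kg:
- A+C+E+F: weight 4+2+4+2=12, value 9+48+35+30=122
- C+D+F: weight 2+7+2=11, value 48+39+30=117
- C+E+F: weight 2+4+2=8, value 48+35+30=113
- A+C+E: weight 4+2+4=10, value 9+48+35=92
Best: $122.

$122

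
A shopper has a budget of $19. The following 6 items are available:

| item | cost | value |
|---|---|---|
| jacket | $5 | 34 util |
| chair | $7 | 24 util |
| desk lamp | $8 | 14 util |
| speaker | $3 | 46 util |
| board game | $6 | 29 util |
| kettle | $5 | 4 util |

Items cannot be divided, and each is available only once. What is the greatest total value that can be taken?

Check high-value combinations within $19:
- jacket+speaker+board game+kettle: cost 5+3+6+5=19, value 34+46+29+4=113
- jacket+speaker+board game: cost 5+3+6=14, value 34+46+29=109
- jacket+chair+speaker: cost 5+7+3=15, value 34+24+46=104
- chair+speaker+board game: cost 7+3+6=16, value 24+46+29=99
Best: 113 util.

113 util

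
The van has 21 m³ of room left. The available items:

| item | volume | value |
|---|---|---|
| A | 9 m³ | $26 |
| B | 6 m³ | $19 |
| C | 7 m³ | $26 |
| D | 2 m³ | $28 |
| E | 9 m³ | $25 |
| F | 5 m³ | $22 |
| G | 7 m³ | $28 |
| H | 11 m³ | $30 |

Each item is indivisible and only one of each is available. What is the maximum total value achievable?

$104

Check high-value combinations within 21 m³:
- C+D+F+G: volume 7+2+5+7=21, value 26+28+22+28=104
- B+D+F+G: volume 6+2+5+7=20, value 19+28+22+28=97
- B+C+D+F: volume 6+7+2+5=20, value 19+26+28+22=95
- D+G+H: volume 2+7+11=20, value 28+28+30=86
Best: $104.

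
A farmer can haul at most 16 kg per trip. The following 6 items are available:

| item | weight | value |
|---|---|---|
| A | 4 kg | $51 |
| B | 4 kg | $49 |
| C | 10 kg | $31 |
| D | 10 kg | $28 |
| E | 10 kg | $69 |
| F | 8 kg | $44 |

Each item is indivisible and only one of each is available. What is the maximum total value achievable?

$144

Check high-value combinations within 16 kg:
- A+B+F: weight 4+4+8=16, value 51+49+44=144
- A+E: weight 4+10=14, value 51+69=120
- B+E: weight 4+10=14, value 49+69=118
- A+B: weight 4+4=8, value 51+49=100
Best: $144.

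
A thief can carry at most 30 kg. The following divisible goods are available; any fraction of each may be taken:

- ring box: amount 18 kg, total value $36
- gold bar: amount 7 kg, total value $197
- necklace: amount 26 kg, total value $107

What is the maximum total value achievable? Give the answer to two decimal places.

291.65

Take in order of value per unit:
- gold bar (197/7 per unit): all 7 → value 197, running total 197.00
- necklace (107/26 per unit): 23 of 26 → value 23×107/26 = 94.6538, running total 291.65
Total 291.65.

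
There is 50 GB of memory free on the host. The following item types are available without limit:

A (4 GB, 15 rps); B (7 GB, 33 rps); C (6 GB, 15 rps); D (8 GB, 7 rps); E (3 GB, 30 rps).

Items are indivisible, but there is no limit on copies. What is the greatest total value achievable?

Best value-per-unit is E at 30/3, and filling with it alone uses memory 16×3=48. No mix of the others beats 16×30 = 480.

480 rps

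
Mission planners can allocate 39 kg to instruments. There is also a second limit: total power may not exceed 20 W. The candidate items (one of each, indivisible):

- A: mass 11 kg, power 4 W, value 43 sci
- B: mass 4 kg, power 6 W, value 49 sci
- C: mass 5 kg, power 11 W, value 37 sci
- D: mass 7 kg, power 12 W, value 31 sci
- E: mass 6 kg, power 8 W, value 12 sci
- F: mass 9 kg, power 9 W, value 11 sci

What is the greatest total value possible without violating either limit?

104 sci

Feasible sets respecting both limits:
- A+B+E: mass 21, power 18, value 104
- A+B+F: mass 24, power 19, value 103
- A+B: mass 15, power 10, value 92
Best: 104 sci.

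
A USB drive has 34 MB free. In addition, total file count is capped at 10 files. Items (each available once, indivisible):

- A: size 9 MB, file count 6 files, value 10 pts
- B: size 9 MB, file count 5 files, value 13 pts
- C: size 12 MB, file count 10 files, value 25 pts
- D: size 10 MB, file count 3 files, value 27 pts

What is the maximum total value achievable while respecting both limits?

Feasible sets respecting both limits:
- B+D: size 19, file count 8, value 40
- A+D: size 19, file count 9, value 37
- D: size 10, file count 3, value 27
Best: 40 pts.

40 pts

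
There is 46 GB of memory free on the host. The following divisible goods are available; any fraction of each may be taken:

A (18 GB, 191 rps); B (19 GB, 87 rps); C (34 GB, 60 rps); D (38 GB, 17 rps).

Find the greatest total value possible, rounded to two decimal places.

293.88

Take in order of value per unit:
- A (191/18 per unit): all 18 → value 191, running total 191.00
- B (87/19 per unit): all 19 → value 87, running total 278.00
- C (60/34 per unit): 9 of 34 → value 9×60/34 = 15.8824, running total 293.88
Total 293.88.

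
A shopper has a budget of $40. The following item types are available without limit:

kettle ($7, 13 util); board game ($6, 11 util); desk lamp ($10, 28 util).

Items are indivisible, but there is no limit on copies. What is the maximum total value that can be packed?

Best value-per-unit is desk lamp at 28/10, and filling with it alone uses cost 4×10=40. No mix of the others beats 4×28 = 112.

112 util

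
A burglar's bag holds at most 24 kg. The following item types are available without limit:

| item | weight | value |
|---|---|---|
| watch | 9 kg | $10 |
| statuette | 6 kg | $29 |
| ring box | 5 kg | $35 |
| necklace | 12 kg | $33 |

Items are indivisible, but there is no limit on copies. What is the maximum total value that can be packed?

$140

Best value-per-unit is ring box at 35/5, and filling with it alone uses weight 4×5=20. No mix of the others beats 4×35 = 140.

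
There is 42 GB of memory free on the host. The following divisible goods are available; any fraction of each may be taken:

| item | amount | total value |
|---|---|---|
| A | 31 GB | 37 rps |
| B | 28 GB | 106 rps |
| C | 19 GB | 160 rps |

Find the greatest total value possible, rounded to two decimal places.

Take in order of value per unit:
- C (160/19 per unit): all 19 → value 160, running total 160.00
- B (106/28 per unit): 23 of 28 → value 23×106/28 = 87.0714, running total 247.07
Total 247.07.

247.07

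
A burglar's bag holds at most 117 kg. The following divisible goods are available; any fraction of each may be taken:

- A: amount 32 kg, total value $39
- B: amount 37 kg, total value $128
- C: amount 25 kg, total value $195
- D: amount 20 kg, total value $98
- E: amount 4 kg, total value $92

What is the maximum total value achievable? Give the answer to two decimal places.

Take in order of value per unit:
- E (92/4 per unit): all 4 → value 92, running total 92.00
- C (195/25 per unit): all 25 → value 195, running total 287.00
- D (98/20 per unit): all 20 → value 98, running total 385.00
- B (128/37 per unit): all 37 → value 128, running total 513.00
- A (39/32 per unit): 31 of 32 → value 31×39/32 = 37.7813, running total 550.78
Total 550.78.

550.78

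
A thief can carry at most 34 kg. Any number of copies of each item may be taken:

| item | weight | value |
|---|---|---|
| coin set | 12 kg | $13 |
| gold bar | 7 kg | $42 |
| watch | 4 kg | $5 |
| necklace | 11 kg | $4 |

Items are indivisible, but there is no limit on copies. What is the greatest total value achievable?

$173

Best value-per-unit is gold bar at 42/7; filling with it alone gives 4×42 = 168.
Optimal mix: 4×gold bar + 1×watch → weight 32, value 173.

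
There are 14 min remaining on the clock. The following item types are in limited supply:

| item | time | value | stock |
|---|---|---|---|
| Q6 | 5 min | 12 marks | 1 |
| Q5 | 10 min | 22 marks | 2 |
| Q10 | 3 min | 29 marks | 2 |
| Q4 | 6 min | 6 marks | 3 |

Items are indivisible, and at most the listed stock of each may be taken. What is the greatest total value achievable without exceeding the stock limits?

70 marks

Best selections within time 14 and stock limits:
- 1×Q6 + 2×Q10: time 11, value 70
- 2×Q10 + 1×Q4: time 12, value 64
- 2×Q10: time 6, value 58
Best: 70 marks.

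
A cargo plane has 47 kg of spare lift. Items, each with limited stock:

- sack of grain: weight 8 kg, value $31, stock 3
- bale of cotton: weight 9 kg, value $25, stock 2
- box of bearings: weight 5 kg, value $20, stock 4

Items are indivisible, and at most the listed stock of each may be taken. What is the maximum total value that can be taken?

$173

Best selections within weight 47 and stock limits:
- 3×sack of grain + 4×box of bearings: weight 44, value 173
- 2×sack of grain + 1×bale of cotton + 4×box of bearings: weight 45, value 167
- 3×sack of grain + 2×bale of cotton + 1×box of bearings: weight 47, value 163
Best: $173.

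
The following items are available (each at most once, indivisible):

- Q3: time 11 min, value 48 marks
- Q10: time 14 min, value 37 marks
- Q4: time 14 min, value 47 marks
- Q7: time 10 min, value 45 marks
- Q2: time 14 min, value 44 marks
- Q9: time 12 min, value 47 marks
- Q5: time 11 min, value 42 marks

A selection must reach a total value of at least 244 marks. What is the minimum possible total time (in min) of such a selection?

Subsets with value ≥ 244, sorted by total time:
- Q3+Q4+Q7+Q2+Q9+Q5: time 72, value 273
- Q3+Q10+Q4+Q7+Q9+Q5: time 72, value 266
Minimum time: 72 min.

72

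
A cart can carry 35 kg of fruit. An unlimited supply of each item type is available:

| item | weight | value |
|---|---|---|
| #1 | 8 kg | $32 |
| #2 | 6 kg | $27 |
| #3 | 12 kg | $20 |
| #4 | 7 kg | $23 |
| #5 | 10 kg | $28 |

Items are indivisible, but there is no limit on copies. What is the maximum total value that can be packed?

Best value-per-unit is #2 at 27/6; filling with it alone gives 5×27 = 135.
Optimal mix: 2×#1 + 3×#2 → weight 34, value 145.

$145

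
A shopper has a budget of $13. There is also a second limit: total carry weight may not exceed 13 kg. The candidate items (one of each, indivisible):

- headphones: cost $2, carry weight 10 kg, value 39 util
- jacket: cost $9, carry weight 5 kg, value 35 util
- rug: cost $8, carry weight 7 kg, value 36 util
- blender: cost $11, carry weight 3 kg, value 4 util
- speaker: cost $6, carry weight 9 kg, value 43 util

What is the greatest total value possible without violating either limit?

43 util

Feasible sets respecting both limits:
- headphones+blender: cost 13, carry weight 13, value 43
- speaker: cost 6, carry weight 9, value 43
- headphones: cost 2, carry weight 10, value 39
- rug: cost 8, carry weight 7, value 36
Best: 43 util.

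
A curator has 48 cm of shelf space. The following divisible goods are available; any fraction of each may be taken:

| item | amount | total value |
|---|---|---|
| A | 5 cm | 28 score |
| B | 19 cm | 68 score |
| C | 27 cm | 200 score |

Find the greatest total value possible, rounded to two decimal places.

285.26

Take in order of value per unit:
- C (200/27 per unit): all 27 → value 200, running total 200.00
- A (28/5 per unit): all 5 → value 28, running total 228.00
- B (68/19 per unit): 16 of 19 → value 16×68/19 = 57.2632, running total 285.26
Total 285.26.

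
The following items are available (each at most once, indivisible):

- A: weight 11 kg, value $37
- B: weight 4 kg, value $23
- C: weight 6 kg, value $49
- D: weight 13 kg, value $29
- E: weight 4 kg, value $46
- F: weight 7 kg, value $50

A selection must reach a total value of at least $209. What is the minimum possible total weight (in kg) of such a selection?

Subsets with value ≥ 209, sorted by total weight:
- A+C+D+E+F: weight 41, value 211
- A+B+C+D+E+F: weight 45, value 234
Minimum weight: 41 kg.

41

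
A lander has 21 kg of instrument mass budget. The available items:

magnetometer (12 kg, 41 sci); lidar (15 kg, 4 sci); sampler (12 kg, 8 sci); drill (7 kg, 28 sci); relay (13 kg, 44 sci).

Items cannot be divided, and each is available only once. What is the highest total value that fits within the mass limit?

72 sci

This is a 0/1 knapsack; check combinations near the capacity.
- drill+relay: mass 7+13=20, value 28+44=72
- magnetometer+drill: mass 12+7=19, value 41+28=69
- relay: mass 13, value 44
- magnetometer: mass 12, value 41
Best: 72 sci.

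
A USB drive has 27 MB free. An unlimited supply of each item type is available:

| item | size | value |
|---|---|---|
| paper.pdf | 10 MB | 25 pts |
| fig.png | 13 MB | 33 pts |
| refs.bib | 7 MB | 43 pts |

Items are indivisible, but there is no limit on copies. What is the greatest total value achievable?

Best value-per-unit is refs.bib at 43/7, and filling with it alone uses size 3×7=21. No mix of the others beats 3×43 = 129.

129 pts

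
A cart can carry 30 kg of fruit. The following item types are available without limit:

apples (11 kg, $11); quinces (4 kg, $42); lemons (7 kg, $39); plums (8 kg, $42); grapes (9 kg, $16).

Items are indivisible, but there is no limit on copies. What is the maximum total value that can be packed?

$294

Best value-per-unit is quinces at 42/4, and filling with it alone uses weight 7×4=28. No mix of the others beats 7×42 = 294.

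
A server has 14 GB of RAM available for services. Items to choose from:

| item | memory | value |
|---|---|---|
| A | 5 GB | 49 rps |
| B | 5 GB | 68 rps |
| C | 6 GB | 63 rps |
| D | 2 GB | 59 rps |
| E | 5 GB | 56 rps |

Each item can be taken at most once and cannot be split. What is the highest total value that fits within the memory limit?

190 rps

Check high-value combinations within 14 GB:
- B+C+D: memory 5+6+2=13, value 68+63+59=190
- B+D+E: memory 5+2+5=12, value 68+59+56=183
- C+D+E: memory 6+2+5=13, value 63+59+56=178
- A+B+D: memory 5+5+2=12, value 49+68+59=176
Best: 190 rps.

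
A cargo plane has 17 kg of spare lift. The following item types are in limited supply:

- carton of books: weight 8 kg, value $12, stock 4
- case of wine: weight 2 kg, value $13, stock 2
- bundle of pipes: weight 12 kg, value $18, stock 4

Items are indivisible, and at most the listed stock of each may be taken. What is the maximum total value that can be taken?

$44

Best selections within weight 17 and stock limits:
- 2×case of wine + 1×bundle of pipes: weight 16, value 44
- 1×carton of books + 2×case of wine: weight 12, value 38
- 1×case of wine + 1×bundle of pipes: weight 14, value 31
- 2×case of wine: weight 4, value 26
Best: $44.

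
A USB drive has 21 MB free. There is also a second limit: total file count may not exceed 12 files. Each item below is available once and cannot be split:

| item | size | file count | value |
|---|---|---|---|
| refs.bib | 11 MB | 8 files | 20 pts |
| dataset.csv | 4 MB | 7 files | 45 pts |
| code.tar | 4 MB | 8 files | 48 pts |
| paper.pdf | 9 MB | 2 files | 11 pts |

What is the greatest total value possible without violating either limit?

Feasible sets respecting both limits:
- code.tar+paper.pdf: size 13, file count 10, value 59
- dataset.csv+paper.pdf: size 13, file count 9, value 56
- code.tar: size 4, file count 8, value 48
- dataset.csv: size 4, file count 7, value 45
Best: 59 pts.

59 pts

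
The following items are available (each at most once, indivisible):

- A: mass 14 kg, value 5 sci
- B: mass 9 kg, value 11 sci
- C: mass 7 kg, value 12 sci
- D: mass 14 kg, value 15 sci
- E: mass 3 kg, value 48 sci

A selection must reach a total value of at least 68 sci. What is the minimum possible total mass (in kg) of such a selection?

Subsets with value ≥ 68, sorted by total mass:
- B+C+E: mass 19, value 71
- C+D+E: mass 24, value 75
- B+D+E: mass 26, value 74
Minimum mass: 19 kg.

19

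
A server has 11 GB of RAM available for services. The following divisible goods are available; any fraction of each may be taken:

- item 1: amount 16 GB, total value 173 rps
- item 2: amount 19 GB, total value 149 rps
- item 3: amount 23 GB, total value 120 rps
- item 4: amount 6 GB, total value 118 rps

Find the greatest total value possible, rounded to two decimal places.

Take in order of value per unit:
- item 4 (118/6 per unit): all 6 → value 118, running total 118.00
- item 1 (173/16 per unit): 5 of 16 → value 5×173/16 = 54.0625, running total 172.06
Total 172.06.

172.06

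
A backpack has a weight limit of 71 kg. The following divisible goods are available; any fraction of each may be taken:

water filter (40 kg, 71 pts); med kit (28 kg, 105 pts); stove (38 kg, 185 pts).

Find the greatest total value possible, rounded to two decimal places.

298.88

Take in order of value per unit:
- stove (185/38 per unit): all 38 → value 185, running total 185.00
- med kit (105/28 per unit): all 28 → value 105, running total 290.00
- water filter (71/40 per unit): 5 of 40 → value 5×71/40 = 8.8750, running total 298.88
Total 298.88.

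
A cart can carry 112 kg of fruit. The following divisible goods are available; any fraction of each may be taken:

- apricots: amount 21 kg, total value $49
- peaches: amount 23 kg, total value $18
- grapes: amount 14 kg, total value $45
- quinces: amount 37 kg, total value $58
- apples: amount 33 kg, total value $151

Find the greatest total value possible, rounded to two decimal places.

Take in order of value per unit:
- apples (151/33 per unit): all 33 → value 151, running total 151.00
- grapes (45/14 per unit): all 14 → value 45, running total 196.00
- apricots (49/21 per unit): all 21 → value 49, running total 245.00
- quinces (58/37 per unit): all 37 → value 58, running total 303.00
- peaches (18/23 per unit): 7 of 23 → value 7×18/23 = 5.4783, running total 308.48
Total 308.48.

308.48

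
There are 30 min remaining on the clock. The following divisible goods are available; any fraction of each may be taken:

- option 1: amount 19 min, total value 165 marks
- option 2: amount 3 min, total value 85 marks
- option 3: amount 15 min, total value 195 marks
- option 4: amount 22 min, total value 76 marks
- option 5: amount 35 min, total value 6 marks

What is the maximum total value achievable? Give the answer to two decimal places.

Take in order of value per unit:
- option 2 (85/3 per unit): all 3 → value 85, running total 85.00
- option 3 (195/15 per unit): all 15 → value 195, running total 280.00
- option 1 (165/19 per unit): 12 of 19 → value 12×165/19 = 104.2105, running total 384.21
Total 384.21.

384.21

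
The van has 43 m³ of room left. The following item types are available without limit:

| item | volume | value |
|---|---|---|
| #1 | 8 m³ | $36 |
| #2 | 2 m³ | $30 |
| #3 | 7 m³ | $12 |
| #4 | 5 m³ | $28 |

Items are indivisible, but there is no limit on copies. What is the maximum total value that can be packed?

$630

Best value-per-unit is #2 at 30/2, and filling with it alone uses volume 21×2=42. No mix of the others beats 21×30 = 630.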